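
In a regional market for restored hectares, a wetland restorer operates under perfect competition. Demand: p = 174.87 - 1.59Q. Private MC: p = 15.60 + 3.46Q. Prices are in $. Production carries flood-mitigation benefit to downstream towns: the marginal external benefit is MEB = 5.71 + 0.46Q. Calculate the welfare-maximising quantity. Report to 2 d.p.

Social marginal cost = private MC − MEB = 9.89 + 3.00Q.
Set SMC = demand: 9.89 + 3.00Q = 174.87 - 1.59Q → Q* = 35.9434.

Q* = 35.94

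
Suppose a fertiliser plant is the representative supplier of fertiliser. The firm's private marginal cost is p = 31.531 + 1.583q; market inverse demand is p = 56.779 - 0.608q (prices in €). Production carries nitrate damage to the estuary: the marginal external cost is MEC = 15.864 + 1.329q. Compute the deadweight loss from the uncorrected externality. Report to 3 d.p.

DWL = €138.084

Market equilibrium (private): 31.531 + 1.583q = 56.779 - 0.608q → q_m = 11.5235.
Social marginal cost = private MC + MEC = 47.395 + 2.912q.
Set SMC = demand: 47.395 + 2.912q = 56.779 - 0.608q → q* = 2.6659.
The welfare-loss triangle has base |q_m − q*| and height MEC(q_m) (the vertical gap between SMC and demand is zero at q* and MEC at q_m).
DWL = ½ × 8.8576 × 31.1787 = 138.0842.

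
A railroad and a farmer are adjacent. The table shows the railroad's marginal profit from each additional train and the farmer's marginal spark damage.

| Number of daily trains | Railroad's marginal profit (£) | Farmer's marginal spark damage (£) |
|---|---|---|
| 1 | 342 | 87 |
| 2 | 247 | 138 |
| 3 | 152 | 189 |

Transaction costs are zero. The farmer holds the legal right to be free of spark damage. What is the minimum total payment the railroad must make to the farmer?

Efficient level: marginal profit ≥ marginal spark damage through level 2, so k* = 2.
With the farmer holding the right, the railroad must at least compensate total damage at k*: 87 + 138 = 225.

£225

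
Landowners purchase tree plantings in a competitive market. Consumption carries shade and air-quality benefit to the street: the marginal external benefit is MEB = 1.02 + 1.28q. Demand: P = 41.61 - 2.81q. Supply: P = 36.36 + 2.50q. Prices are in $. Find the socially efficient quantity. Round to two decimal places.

Social marginal benefit = demand + MEB = 42.63 - 1.53q.
Set SMB = MC: 42.63 - 1.53q = 36.36 + 2.50q → q* = 1.5558.

q* = 1.56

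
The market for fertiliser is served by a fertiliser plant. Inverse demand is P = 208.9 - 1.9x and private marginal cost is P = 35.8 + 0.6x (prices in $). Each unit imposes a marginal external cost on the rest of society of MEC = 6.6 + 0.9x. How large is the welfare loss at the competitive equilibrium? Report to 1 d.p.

DWL = $698.4

Market equilibrium (private): 35.8 + 0.6x = 208.9 - 1.9x → x_m = 69.2400.
Social marginal cost = private MC + MEC = 42.4 + 1.5x.
Set SMC = demand: 42.4 + 1.5x = 208.9 - 1.9x → x* = 48.9706.
The loss is the area between SMC and demand from x* to x_m; with linear curves that's a triangle of height MEC(x_m).
DWL = ½ × 20.2694 × 68.9160 = 698.4430.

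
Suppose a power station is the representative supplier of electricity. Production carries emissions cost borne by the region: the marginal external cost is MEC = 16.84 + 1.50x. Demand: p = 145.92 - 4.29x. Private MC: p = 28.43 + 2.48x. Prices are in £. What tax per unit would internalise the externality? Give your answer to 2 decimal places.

Social marginal cost = private MC + MEC = 45.27 + 3.98x.
Set SMC = demand: 45.27 + 3.98x = 145.92 - 4.29x → x* = 12.1705.
The Pigouvian tax equals MEC at x*: 16.84 + 1.50×12.1705 = 35.0958.

tax = £35.10 per unit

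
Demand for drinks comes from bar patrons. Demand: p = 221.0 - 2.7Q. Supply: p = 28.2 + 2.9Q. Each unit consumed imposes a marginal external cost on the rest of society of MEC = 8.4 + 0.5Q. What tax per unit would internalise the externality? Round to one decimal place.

Social marginal benefit = demand − MEC = 212.6 - 3.2Q.
Set SMB = MC: 212.6 - 3.2Q = 28.2 + 2.9Q → Q* = 30.2295.
The Pigouvian tax equals MEC at Q*: 8.4 + 0.5×30.2295 = 23.5148.

tax = 23.5 per unit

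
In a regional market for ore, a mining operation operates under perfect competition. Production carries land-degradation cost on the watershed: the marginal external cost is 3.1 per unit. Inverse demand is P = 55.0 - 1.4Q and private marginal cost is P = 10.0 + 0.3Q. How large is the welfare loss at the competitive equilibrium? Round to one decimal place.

Market equilibrium (private): 10.0 + 0.3Q = 55.0 - 1.4Q → Q_m = 26.4706.
Social marginal cost = private MC + MEC = 13.1 + 0.3Q.
Set SMC = demand: 13.1 + 0.3Q = 55.0 - 1.4Q → Q* = 24.6471.
The welfare-loss triangle has base |Q_m − Q*| and height MEC(Q_m) (the vertical gap between SMC and demand is zero at Q* and MEC at Q_m).
DWL = ½ × 1.8235 × 3.1000 = 2.8264.

DWL = 2.8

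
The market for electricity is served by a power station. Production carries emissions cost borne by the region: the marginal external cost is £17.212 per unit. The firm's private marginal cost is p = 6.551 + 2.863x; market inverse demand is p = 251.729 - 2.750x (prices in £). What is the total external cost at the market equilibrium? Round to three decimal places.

Market equilibrium (private): 6.551 + 2.863x = 251.729 - 2.750x → x_m = 43.6804.
Total external cost = MEC × x_m = 17.212 × 43.6804 = 751.8270.

£751.827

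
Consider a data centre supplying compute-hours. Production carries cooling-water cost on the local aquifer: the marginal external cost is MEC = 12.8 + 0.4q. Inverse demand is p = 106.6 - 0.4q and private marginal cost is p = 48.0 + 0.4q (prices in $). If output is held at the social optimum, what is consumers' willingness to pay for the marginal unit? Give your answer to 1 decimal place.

Social marginal cost = private MC + MEC = 60.8 + 0.8q.
Set SMC = demand: 60.8 + 0.8q = 106.6 - 0.4q → q* = 38.1667.
Consumer price on the demand curve at q*: 106.6 − 0.4×38.1667 = 91.3333.

P = $91.3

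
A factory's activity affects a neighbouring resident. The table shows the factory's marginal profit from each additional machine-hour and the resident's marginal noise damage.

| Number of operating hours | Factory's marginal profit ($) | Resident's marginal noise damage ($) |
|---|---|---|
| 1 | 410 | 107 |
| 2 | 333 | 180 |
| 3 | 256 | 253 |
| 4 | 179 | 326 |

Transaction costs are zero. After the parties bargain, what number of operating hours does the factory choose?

3

Bargaining reaches the level where marginal profit last exceeds marginal noise damage.
That holds through level 3 (256 ≥ 253) but not at 4 (179 < 326).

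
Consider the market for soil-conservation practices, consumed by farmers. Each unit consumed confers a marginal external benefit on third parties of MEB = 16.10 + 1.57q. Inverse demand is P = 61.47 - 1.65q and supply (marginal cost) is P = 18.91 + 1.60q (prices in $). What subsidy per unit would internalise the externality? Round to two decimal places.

subsidy = $70.92 per unit

Social marginal benefit = demand + MEB = 77.57 - 0.08q.
Set SMB = MC: 77.57 - 0.08q = 18.91 + 1.60q → q* = 34.9167.
The Pigouvian subsidy equals MEB at q*: 16.10 + 1.57×34.9167 = 70.9192.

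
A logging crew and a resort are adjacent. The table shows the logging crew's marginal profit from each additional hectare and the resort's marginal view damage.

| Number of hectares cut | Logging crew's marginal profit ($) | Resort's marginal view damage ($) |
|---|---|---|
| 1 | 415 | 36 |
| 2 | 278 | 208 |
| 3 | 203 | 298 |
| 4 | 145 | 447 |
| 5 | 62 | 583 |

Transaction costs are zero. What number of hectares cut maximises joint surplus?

2

Bargaining reaches the level where marginal profit last exceeds marginal view damage.
That holds through level 2 (278 ≥ 208) but not at 3 (203 < 298).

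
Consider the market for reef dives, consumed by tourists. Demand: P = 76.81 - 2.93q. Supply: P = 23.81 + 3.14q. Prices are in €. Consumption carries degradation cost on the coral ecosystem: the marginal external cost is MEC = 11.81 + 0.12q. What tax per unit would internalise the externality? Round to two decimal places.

tax = €12.61 per unit

Social marginal benefit = demand − MEC = 65.00 - 3.05q.
Set SMB = MC: 65.00 - 3.05q = 23.81 + 3.14q → q* = 6.6543.
The Pigouvian tax equals MEC at q*: 11.81 + 0.12×6.6543 = 12.6085.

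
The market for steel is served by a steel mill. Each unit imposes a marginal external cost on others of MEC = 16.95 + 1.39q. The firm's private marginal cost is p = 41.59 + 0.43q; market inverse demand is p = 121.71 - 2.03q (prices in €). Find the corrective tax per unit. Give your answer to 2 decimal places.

Social marginal cost = private MC + MEC = 58.54 + 1.82q.
Set SMC = demand: 58.54 + 1.82q = 121.71 - 2.03q → q* = 16.4078.
The Pigouvian tax equals MEC at q*: 16.95 + 1.39×16.4078 = 39.7568.

tax = €39.76 per unit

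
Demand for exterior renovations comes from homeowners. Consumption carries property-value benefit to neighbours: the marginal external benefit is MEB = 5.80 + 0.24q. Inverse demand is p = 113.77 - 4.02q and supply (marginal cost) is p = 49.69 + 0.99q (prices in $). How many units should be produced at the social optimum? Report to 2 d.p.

q* = 14.65

Social marginal benefit = demand + MEB = 119.57 - 3.78q.
Set SMB = MC: 119.57 - 3.78q = 49.69 + 0.99q → q* = 14.6499.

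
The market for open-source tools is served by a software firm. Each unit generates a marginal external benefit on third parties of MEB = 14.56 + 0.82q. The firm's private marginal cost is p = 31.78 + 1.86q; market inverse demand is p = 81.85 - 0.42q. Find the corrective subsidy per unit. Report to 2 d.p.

subsidy = 50.86 per unit

Social marginal cost = private MC − MEB = 17.22 + 1.04q.
Set SMC = demand: 17.22 + 1.04q = 81.85 - 0.42q → q* = 44.2671.
The Pigouvian subsidy equals MEB at q*: 14.56 + 0.82×44.2671 = 50.8590.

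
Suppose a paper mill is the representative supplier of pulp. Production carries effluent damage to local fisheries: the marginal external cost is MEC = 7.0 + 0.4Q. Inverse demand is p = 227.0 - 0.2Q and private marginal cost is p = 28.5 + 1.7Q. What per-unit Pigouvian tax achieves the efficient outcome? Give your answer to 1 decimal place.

Social marginal cost = private MC + MEC = 35.5 + 2.1Q.
Set SMC = demand: 35.5 + 2.1Q = 227.0 - 0.2Q → Q* = 83.2609.
The Pigouvian tax equals MEC at Q*: 7.0 + 0.4×83.2609 = 40.3044.

tax = 40.3 per unit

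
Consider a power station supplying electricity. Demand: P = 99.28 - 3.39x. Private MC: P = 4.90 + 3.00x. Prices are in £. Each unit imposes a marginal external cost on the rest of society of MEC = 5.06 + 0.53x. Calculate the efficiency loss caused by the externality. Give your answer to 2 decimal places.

DWL = £12.00

Market equilibrium (private): 4.90 + 3.00x = 99.28 - 3.39x → x_m = 14.7700.
Social marginal cost = private MC + MEC = 9.96 + 3.53x.
Set SMC = demand: 9.96 + 3.53x = 99.28 - 3.39x → x* = 12.9075.
The loss is the area between SMC and demand from x* to x_m; with linear curves that's a triangle of height MEC(x_m).
DWL = ½ × 1.8625 × 12.8881 = 12.0020.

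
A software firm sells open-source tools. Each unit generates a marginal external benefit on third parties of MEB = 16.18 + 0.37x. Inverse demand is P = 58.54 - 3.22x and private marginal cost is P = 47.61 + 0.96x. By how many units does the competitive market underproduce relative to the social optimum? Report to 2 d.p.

Market equilibrium (private): 47.61 + 0.96x = 58.54 - 3.22x → x_m = 2.6148.
Social marginal cost = private MC − MEB = 31.43 + 0.59x.
Set SMC = demand: 31.43 + 0.59x = 58.54 - 3.22x → x* = 7.1155.
Gap = |2.6148 − 7.1155| = 4.5007.

4.50 units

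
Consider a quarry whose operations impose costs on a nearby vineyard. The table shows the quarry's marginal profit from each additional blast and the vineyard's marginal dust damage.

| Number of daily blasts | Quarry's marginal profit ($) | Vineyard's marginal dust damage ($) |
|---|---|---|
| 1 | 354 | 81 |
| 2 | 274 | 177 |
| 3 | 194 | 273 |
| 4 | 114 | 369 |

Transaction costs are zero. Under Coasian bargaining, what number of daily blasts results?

Bargaining reaches the level where marginal profit last exceeds marginal dust damage.
That holds through level 2 (274 ≥ 177) but not at 3 (194 < 273).

2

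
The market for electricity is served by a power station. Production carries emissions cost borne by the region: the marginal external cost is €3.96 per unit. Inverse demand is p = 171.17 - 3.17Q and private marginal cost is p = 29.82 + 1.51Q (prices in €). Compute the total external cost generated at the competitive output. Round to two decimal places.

Market equilibrium (private): 29.82 + 1.51Q = 171.17 - 3.17Q → Q_m = 30.2030.
Total external cost = MEC × Q_m = 3.96 × 30.2030 = 119.6039.

€119.60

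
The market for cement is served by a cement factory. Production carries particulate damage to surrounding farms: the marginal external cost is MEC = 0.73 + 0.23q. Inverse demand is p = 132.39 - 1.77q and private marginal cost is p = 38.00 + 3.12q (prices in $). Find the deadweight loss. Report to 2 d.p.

Market equilibrium (private): 38.00 + 3.12q = 132.39 - 1.77q → q_m = 19.3027.
Social marginal cost = private MC + MEC = 38.73 + 3.35q.
Set SMC = demand: 38.73 + 3.35q = 132.39 - 1.77q → q* = 18.2930.
Between q* and q_m the wedge SMC − demand runs linearly from 0 to MEC(q_m), so the loss is a triangle.
DWL = ½ × 1.0097 × 5.1696 = 2.6099.

DWL = $2.61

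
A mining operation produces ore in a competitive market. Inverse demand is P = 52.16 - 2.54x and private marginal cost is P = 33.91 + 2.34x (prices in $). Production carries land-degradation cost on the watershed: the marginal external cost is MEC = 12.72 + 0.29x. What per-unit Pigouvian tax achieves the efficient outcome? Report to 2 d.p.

Social marginal cost = private MC + MEC = 46.63 + 2.63x.
Set SMC = demand: 46.63 + 2.63x = 52.16 - 2.54x → x* = 1.0696.
The Pigouvian tax equals MEC at x*: 12.72 + 0.29×1.0696 = 13.0302.

tax = $13.03 per unit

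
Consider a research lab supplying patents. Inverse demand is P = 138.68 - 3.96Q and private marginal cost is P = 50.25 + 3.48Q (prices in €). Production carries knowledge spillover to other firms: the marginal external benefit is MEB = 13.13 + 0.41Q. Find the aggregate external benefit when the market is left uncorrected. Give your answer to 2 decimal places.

Market equilibrium (private): 50.25 + 3.48Q = 138.68 - 3.96Q → Q_m = 11.8858.
Total external benefit = ∫₀^{Q_m} (13.13 + 0.41Q) dQ = 13.13×11.8858 + ½×0.41×11.8858² = 185.0214.

€185.02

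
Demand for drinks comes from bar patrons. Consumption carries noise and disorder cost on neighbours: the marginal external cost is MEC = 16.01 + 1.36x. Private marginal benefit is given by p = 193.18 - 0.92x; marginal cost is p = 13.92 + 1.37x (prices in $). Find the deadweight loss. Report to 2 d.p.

DWL = $2054.65

Market equilibrium (private): 13.92 + 1.37x = 193.18 - 0.92x → x_m = 78.2795.
Social marginal benefit = demand − MEC = 177.17 - 2.28x.
Set SMB = MC: 177.17 - 2.28x = 13.92 + 1.37x → x* = 44.7260.
The loss is the area between SMB and MC from x* to x_m; with linear curves that's a triangle of height MEC(x_m).
DWL = ½ × 33.5535 × 122.4701 = 2054.6503.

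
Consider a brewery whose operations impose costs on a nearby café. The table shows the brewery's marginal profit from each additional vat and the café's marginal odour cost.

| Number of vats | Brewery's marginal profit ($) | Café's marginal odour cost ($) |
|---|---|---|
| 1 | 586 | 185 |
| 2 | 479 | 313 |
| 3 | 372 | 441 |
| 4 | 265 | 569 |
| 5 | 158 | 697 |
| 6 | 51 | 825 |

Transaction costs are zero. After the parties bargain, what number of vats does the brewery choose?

2

Bargaining reaches the level where marginal profit last exceeds marginal odour cost.
That holds through level 2 (479 ≥ 313) but not at 3 (372 < 441).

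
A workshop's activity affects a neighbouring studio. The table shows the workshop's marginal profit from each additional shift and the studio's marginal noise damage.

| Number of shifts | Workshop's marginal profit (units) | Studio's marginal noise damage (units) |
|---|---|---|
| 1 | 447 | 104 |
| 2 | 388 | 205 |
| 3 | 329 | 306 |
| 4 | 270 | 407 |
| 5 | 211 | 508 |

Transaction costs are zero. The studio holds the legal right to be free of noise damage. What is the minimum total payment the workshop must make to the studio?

Efficient level: marginal profit ≥ marginal noise damage through level 3, so k* = 3.
With the studio holding the right, the workshop must at least compensate total damage at k*: 104 + 205 + 306 = 615.

615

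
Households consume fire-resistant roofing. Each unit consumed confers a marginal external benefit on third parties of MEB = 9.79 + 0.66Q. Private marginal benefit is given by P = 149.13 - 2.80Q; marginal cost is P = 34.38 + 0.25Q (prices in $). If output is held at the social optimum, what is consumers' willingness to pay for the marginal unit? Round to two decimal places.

Social marginal benefit = demand + MEB = 158.92 - 2.14Q.
Set SMB = MC: 158.92 - 2.14Q = 34.38 + 0.25Q → Q* = 52.1088.
Consumer price on the demand curve at Q*: 149.13 − 2.80×52.1088 = 3.2254.

P = $3.23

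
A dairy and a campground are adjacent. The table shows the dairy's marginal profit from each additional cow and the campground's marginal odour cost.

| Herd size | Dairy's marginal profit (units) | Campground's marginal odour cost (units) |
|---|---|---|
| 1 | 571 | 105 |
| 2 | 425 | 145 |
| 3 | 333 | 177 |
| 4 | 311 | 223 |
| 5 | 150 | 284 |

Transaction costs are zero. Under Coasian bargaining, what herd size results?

Bargaining reaches the level where marginal profit last exceeds marginal odour cost.
That holds through level 4 (311 ≥ 223) but not at 5 (150 < 284).

4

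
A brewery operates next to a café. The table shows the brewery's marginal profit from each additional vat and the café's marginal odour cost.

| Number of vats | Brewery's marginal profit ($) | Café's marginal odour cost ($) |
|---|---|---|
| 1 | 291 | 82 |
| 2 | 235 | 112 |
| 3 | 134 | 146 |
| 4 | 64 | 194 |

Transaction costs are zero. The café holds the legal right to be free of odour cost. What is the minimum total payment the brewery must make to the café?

Efficient level: marginal profit ≥ marginal odour cost through level 2, so k* = 2.
With the café holding the right, the brewery must at least compensate total damage at k*: 82 + 112 = 194.

$194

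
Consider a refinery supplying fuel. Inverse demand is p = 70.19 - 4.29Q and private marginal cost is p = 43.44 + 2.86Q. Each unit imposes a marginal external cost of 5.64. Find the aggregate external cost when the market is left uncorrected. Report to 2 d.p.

21.10

Market equilibrium (private): 43.44 + 2.86Q = 70.19 - 4.29Q → Q_m = 3.7413.
Total external cost = MEC × Q_m = 5.64 × 3.7413 = 21.1009.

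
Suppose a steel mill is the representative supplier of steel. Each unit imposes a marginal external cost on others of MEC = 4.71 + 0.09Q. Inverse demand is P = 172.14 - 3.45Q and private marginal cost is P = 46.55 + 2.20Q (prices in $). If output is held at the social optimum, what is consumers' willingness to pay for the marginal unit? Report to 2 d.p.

Social marginal cost = private MC + MEC = 51.26 + 2.29Q.
Set SMC = demand: 51.26 + 2.29Q = 172.14 - 3.45Q → Q* = 21.0592.
Consumer price on the demand curve at Q*: 172.14 − 3.45×21.0592 = 99.4858.

P = $99.49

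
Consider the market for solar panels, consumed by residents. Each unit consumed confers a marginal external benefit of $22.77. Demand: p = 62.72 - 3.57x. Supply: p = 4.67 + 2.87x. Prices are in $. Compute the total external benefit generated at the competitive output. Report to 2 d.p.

Market equilibrium (private): 4.67 + 2.87x = 62.72 - 3.57x → x_m = 9.0140.
Total external benefit = MEB × x_m = 22.77 × 9.0140 = 205.2488.

$205.25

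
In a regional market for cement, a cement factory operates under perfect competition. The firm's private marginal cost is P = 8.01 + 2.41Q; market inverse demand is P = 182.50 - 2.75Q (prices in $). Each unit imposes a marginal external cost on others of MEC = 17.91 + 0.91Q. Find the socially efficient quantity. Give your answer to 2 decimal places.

Social marginal cost = private MC + MEC = 25.92 + 3.32Q.
Set SMC = demand: 25.92 + 3.32Q = 182.50 - 2.75Q → Q* = 25.7957.

Q* = 25.80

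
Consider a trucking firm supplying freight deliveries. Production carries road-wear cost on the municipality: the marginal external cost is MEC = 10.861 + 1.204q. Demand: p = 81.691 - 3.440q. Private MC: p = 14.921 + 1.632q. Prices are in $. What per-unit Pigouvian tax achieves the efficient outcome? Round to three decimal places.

Social marginal cost = private MC + MEC = 25.782 + 2.836q.
Set SMC = demand: 25.782 + 2.836q = 81.691 - 3.440q → q* = 8.9084.
The Pigouvian tax equals MEC at q*: 10.861 + 1.204×8.9084 = 21.5867.

tax = $21.587 per unit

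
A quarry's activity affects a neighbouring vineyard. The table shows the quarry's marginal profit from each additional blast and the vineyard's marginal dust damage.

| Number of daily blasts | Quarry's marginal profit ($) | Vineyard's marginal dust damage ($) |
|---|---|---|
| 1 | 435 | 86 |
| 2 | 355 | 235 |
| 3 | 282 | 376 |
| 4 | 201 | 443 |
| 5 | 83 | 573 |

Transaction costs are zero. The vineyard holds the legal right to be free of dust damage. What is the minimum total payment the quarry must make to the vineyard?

Efficient level: marginal profit ≥ marginal dust damage through level 2, so k* = 2.
With the vineyard holding the right, the quarry must at least compensate total damage at k*: 86 + 235 = 321.

$321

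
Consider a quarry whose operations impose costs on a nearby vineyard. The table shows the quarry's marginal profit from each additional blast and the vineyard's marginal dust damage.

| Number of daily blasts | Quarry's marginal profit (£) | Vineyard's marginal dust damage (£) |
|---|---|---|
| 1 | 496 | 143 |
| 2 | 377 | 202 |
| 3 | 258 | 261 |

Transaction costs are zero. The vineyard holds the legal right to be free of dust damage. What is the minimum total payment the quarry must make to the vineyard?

£345

Efficient level: marginal profit ≥ marginal dust damage through level 2, so k* = 2.
With the vineyard holding the right, the quarry must at least compensate total damage at k*: 143 + 202 = 345.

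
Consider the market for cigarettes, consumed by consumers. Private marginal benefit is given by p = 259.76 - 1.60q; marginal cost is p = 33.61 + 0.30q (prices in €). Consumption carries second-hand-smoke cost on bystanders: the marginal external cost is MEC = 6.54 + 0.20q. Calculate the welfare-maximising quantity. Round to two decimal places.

Social marginal benefit = demand − MEC = 253.22 - 1.80q.
Set SMB = MC: 253.22 - 1.80q = 33.61 + 0.30q → q* = 104.5762.

q* = 104.58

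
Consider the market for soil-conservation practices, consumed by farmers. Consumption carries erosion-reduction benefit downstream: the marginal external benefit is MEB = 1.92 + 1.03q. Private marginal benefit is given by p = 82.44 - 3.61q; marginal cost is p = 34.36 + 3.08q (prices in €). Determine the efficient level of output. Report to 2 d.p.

q* = 8.83

Social marginal benefit = demand + MEB = 84.36 - 2.58q.
Set SMB = MC: 84.36 - 2.58q = 34.36 + 3.08q → q* = 8.8339.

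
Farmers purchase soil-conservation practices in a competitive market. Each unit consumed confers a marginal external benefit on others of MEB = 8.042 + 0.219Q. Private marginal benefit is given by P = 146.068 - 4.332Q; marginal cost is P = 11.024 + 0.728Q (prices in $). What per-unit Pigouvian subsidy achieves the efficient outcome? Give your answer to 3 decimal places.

Social marginal benefit = demand + MEB = 154.110 - 4.113Q.
Set SMB = MC: 154.110 - 4.113Q = 11.024 + 0.728Q → Q* = 29.5571.
The Pigouvian subsidy equals MEB at Q*: 8.042 + 0.219×29.5571 = 14.5150.

subsidy = $14.515 per unit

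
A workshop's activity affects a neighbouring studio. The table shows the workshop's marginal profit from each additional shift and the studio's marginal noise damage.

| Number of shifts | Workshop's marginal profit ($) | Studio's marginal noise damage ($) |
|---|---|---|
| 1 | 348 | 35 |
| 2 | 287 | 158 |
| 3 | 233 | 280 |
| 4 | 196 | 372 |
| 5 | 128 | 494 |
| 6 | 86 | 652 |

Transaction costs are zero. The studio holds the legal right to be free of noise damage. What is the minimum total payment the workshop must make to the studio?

Efficient level: marginal profit ≥ marginal noise damage through level 2, so k* = 2.
With the studio holding the right, the workshop must at least compensate total damage at k*: 35 + 158 = 193.

$193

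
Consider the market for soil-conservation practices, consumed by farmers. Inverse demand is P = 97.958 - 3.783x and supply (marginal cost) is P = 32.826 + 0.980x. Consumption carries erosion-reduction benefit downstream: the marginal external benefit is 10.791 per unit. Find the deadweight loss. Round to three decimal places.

DWL = 12.224

Market equilibrium (private): 32.826 + 0.980x = 97.958 - 3.783x → x_m = 13.6746.
Social marginal benefit = demand + MEB = 108.749 - 3.783x.
Set SMB = MC: 108.749 - 3.783x = 32.826 + 0.980x → x* = 15.9402.
Height of the DWL triangle at x_m is SMB(x_m) − MC(x_m) = MEB(x_m) = 10.7910.
DWL = ½ × 2.2656 × 10.7910 = 12.2240.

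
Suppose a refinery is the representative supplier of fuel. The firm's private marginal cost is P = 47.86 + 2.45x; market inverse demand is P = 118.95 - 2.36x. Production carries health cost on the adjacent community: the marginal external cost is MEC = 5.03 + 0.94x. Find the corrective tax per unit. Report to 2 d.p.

tax = 15.83 per unit

Social marginal cost = private MC + MEC = 52.89 + 3.39x.
Set SMC = demand: 52.89 + 3.39x = 118.95 - 2.36x → x* = 11.4887.
The Pigouvian tax equals MEC at x*: 5.03 + 0.94×11.4887 = 15.8294.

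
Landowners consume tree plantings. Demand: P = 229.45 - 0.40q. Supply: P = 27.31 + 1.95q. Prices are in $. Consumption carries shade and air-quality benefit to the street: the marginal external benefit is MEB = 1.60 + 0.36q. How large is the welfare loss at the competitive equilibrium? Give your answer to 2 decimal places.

DWL = $266.47

Market equilibrium (private): 27.31 + 1.95q = 229.45 - 0.40q → q_m = 86.0170.
Social marginal benefit = demand + MEB = 231.05 - 0.04q.
Set SMB = MC: 231.05 - 0.04q = 27.31 + 1.95q → q* = 102.3819.
Between q* and q_m the wedge SMB − MC runs linearly from 0 to MEB(q_m), so the loss is a triangle.
DWL = ½ × 16.3649 × 32.5661 = 266.4705.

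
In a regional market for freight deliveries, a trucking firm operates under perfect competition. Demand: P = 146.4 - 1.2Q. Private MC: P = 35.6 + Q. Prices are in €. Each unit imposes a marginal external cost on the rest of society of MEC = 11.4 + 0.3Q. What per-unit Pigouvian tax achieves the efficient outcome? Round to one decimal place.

tax = €23.3 per unit

Social marginal cost = private MC + MEC = 47.0 + 1.3Q.
Set SMC = demand: 47.0 + 1.3Q = 146.4 - 1.2Q → Q* = 39.7600.
The Pigouvian tax equals MEC at Q*: 11.4 + 0.3×39.7600 = 23.3280.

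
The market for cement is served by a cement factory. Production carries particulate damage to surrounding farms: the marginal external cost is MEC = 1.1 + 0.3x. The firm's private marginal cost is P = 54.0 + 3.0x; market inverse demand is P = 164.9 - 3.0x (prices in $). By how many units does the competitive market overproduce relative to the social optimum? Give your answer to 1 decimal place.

Market equilibrium (private): 54.0 + 3.0x = 164.9 - 3.0x → x_m = 18.4833.
Social marginal cost = private MC + MEC = 55.1 + 3.3x.
Set SMC = demand: 55.1 + 3.3x = 164.9 - 3.0x → x* = 17.4286.
Gap = |18.4833 − 17.4286| = 1.0547.

1.1 units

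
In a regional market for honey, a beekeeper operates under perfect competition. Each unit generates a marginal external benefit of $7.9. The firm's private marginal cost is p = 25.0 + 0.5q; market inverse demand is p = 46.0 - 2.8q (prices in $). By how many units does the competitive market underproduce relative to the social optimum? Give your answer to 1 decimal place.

Market equilibrium (private): 25.0 + 0.5q = 46.0 - 2.8q → q_m = 6.3636.
Social marginal cost = private MC − MEB = 17.1 + 0.5q.
Set SMC = demand: 17.1 + 0.5q = 46.0 - 2.8q → q* = 8.7576.
Gap = |6.3636 − 8.7576| = 2.3940.

2.4 units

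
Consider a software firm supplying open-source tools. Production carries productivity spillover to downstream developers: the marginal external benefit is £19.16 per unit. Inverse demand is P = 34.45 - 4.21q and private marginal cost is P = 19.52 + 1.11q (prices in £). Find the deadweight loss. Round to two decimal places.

DWL = £34.50

Market equilibrium (private): 19.52 + 1.11q = 34.45 - 4.21q → q_m = 2.8064.
Social marginal cost = private MC − MEB = 0.36 + 1.11q.
Set SMC = demand: 0.36 + 1.11q = 34.45 - 4.21q → q* = 6.4079.
Height of the DWL triangle at q_m is demand(q_m) − SMC(q_m) = MEB(q_m) = 19.1600.
DWL = ½ × 3.6015 × 19.1600 = 34.5024.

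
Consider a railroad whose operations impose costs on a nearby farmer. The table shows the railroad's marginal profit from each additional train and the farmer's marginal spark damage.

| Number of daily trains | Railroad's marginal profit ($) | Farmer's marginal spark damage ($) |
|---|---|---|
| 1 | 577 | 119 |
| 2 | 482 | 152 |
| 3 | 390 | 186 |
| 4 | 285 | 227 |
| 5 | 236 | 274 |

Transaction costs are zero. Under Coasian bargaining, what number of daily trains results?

4

Bargaining reaches the level where marginal profit last exceeds marginal spark damage.
That holds through level 4 (285 ≥ 227) but not at 5 (236 < 274).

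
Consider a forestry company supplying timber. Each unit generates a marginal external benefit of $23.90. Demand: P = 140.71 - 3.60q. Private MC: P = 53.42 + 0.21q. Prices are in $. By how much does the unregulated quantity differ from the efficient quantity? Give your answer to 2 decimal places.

6.27 units

Market equilibrium (private): 53.42 + 0.21q = 140.71 - 3.60q → q_m = 22.9108.
Social marginal cost = private MC − MEB = 29.52 + 0.21q.
Set SMC = demand: 29.52 + 0.21q = 140.71 - 3.60q → q* = 29.1837.
Gap = |22.9108 − 29.1837| = 6.2729.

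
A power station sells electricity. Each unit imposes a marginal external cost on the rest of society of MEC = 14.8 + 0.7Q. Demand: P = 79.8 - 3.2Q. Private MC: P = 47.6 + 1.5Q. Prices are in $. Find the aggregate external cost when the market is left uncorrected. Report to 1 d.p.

Market equilibrium (private): 47.6 + 1.5Q = 79.8 - 3.2Q → Q_m = 6.8511.
Total external cost = ∫₀^{Q_m} (14.8 + 0.7Q) dQ = 14.8×6.8511 + ½×0.7×6.8511² = 117.8244.

$117.8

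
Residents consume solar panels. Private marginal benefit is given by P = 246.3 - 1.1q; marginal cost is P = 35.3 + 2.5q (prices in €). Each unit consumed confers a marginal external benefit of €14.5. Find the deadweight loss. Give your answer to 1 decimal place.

DWL = €29.2

Market equilibrium (private): 35.3 + 2.5q = 246.3 - 1.1q → q_m = 58.6111.
Social marginal benefit = demand + MEB = 260.8 - 1.1q.
Set SMB = MC: 260.8 - 1.1q = 35.3 + 2.5q → q* = 62.6389.
The loss is the area between SMB and MC from q* to q_m; with linear curves that's a triangle of height MEB(q_m).
DWL = ½ × 4.0278 × 14.5000 = 29.2016.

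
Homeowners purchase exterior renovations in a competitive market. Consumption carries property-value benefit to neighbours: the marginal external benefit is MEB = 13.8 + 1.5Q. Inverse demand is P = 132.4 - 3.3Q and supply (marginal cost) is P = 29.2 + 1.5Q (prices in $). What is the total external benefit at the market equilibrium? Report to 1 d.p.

$643.4

Market equilibrium (private): 29.2 + 1.5Q = 132.4 - 3.3Q → Q_m = 21.5000.
Total external benefit = ∫₀^{Q_m} (13.8 + 1.5Q) dQ = 13.8×21.5000 + ½×1.5×21.5000² = 643.3875.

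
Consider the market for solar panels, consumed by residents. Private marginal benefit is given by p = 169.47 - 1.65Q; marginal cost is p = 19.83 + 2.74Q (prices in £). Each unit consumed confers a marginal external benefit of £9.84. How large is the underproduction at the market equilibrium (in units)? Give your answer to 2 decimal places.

Market equilibrium (private): 19.83 + 2.74Q = 169.47 - 1.65Q → Q_m = 34.0866.
Social marginal benefit = demand + MEB = 179.31 - 1.65Q.
Set SMB = MC: 179.31 - 1.65Q = 19.83 + 2.74Q → Q* = 36.3280.
Gap = |34.0866 − 36.3280| = 2.2414.

2.24 units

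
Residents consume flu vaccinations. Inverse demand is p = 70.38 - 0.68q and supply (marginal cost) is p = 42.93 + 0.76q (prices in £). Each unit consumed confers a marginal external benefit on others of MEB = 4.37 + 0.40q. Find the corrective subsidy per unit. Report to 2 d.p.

subsidy = £16.61 per unit

Social marginal benefit = demand + MEB = 74.75 - 0.28q.
Set SMB = MC: 74.75 - 0.28q = 42.93 + 0.76q → q* = 30.5962.
The Pigouvian subsidy equals MEB at q*: 4.37 + 0.40×30.5962 = 16.6085.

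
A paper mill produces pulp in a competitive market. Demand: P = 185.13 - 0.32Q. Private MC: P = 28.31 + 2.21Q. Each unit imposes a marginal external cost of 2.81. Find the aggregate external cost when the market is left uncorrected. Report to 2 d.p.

174.18

Market equilibrium (private): 28.31 + 2.21Q = 185.13 - 0.32Q → Q_m = 61.9842.
Total external cost = MEC × Q_m = 2.81 × 61.9842 = 174.1756.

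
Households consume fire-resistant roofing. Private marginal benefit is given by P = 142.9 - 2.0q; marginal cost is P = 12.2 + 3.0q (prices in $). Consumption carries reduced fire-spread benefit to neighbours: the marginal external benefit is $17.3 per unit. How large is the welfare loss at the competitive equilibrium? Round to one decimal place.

Market equilibrium (private): 12.2 + 3.0q = 142.9 - 2.0q → q_m = 26.1400.
Social marginal benefit = demand + MEB = 160.2 - 2.0q.
Set SMB = MC: 160.2 - 2.0q = 12.2 + 3.0q → q* = 29.6000.
The welfare-loss triangle has base |q_m − q*| and height MEB(q_m) (the vertical gap between SMB and MC is zero at q* and MEB at q_m).
DWL = ½ × 3.4600 × 17.3000 = 29.9290.

DWL = $29.9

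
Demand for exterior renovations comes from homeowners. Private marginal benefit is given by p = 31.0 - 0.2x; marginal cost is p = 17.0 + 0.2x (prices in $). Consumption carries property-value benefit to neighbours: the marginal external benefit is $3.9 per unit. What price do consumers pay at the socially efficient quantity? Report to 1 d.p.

Social marginal benefit = demand + MEB = 34.9 - 0.2x.
Set SMB = MC: 34.9 - 0.2x = 17.0 + 0.2x → x* = 44.7500.
Consumer price on the demand curve at x*: 31.0 − 0.2×44.7500 = 22.0500.

P = $22.1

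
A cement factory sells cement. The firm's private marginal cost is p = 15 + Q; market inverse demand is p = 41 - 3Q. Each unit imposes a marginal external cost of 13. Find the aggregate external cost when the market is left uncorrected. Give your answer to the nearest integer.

Market equilibrium (private): 15 + Q = 41 - 3Q → Q_m = 6.5000.
Total external cost = MEC × Q_m = 13 × 6.5000 = 84.5000.

85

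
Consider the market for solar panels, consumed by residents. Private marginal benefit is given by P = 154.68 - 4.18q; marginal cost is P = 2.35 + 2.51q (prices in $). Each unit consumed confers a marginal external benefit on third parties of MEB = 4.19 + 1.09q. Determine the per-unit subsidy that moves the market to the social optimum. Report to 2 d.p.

subsidy = $34.66 per unit

Social marginal benefit = demand + MEB = 158.87 - 3.09q.
Set SMB = MC: 158.87 - 3.09q = 2.35 + 2.51q → q* = 27.9500.
The Pigouvian subsidy equals MEB at q*: 4.19 + 1.09×27.9500 = 34.6555.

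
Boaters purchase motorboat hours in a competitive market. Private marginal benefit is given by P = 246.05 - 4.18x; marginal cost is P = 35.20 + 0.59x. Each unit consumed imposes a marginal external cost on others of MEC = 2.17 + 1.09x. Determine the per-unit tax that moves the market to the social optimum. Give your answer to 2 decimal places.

tax = 40.99 per unit

Social marginal benefit = demand − MEC = 243.88 - 5.27x.
Set SMB = MC: 243.88 - 5.27x = 35.20 + 0.59x → x* = 35.6109.
The Pigouvian tax equals MEC at x*: 2.17 + 1.09×35.6109 = 40.9859.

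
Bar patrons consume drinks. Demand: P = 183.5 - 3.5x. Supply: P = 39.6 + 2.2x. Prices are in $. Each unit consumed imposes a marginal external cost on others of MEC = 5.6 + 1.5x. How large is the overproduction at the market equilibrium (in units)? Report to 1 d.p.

6.0 units

Market equilibrium (private): 39.6 + 2.2x = 183.5 - 3.5x → x_m = 25.2456.
Social marginal benefit = demand − MEC = 177.9 - 5.0x.
Set SMB = MC: 177.9 - 5.0x = 39.6 + 2.2x → x* = 19.2083.
Gap = |25.2456 − 19.2083| = 6.0373.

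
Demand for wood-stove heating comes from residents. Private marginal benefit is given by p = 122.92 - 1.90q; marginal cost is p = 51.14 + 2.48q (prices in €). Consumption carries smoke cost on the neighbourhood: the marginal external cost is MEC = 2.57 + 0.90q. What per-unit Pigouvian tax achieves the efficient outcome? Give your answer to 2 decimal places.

Social marginal benefit = demand − MEC = 120.35 - 2.80q.
Set SMB = MC: 120.35 - 2.80q = 51.14 + 2.48q → q* = 13.1080.
The Pigouvian tax equals MEC at q*: 2.57 + 0.90×13.1080 = 14.3672.

tax = €14.37 per unit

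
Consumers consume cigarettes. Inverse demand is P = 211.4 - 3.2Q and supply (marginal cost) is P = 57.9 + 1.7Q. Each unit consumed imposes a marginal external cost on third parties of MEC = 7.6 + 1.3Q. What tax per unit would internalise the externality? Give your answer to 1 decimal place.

Social marginal benefit = demand − MEC = 203.8 - 4.5Q.
Set SMB = MC: 203.8 - 4.5Q = 57.9 + 1.7Q → Q* = 23.5323.
The Pigouvian tax equals MEC at Q*: 7.6 + 1.3×23.5323 = 38.1920.

tax = 38.2 per unit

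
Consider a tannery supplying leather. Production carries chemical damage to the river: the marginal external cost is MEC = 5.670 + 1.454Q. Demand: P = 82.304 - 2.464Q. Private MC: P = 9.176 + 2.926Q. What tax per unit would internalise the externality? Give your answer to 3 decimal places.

tax = 20.001 per unit

Social marginal cost = private MC + MEC = 14.846 + 4.380Q.
Set SMC = demand: 14.846 + 4.380Q = 82.304 - 2.464Q → Q* = 9.8565.
The Pigouvian tax equals MEC at Q*: 5.670 + 1.454×9.8565 = 20.0014.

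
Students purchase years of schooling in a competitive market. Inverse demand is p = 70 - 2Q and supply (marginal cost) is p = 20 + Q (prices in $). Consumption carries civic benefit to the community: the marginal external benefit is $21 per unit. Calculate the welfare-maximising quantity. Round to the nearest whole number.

Q* = 24

Social marginal benefit = demand + MEB = 91 - 2Q.
Set SMB = MC: 91 - 2Q = 20 + Q → Q* = 23.6667.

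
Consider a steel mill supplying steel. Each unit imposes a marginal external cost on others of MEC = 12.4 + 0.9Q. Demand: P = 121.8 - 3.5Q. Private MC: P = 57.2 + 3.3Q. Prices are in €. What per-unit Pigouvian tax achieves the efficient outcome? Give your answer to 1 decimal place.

tax = €18.5 per unit

Social marginal cost = private MC + MEC = 69.6 + 4.2Q.
Set SMC = demand: 69.6 + 4.2Q = 121.8 - 3.5Q → Q* = 6.7792.
The Pigouvian tax equals MEC at Q*: 12.4 + 0.9×6.7792 = 18.5013.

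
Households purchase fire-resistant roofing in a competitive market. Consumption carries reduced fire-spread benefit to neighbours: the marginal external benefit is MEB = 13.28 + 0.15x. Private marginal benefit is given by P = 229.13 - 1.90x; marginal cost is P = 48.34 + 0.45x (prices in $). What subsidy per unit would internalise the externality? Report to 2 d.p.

Social marginal benefit = demand + MEB = 242.41 - 1.75x.
Set SMB = MC: 242.41 - 1.75x = 48.34 + 0.45x → x* = 88.2136.
The Pigouvian subsidy equals MEB at x*: 13.28 + 0.15×88.2136 = 26.5120.

subsidy = $26.51 per unit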